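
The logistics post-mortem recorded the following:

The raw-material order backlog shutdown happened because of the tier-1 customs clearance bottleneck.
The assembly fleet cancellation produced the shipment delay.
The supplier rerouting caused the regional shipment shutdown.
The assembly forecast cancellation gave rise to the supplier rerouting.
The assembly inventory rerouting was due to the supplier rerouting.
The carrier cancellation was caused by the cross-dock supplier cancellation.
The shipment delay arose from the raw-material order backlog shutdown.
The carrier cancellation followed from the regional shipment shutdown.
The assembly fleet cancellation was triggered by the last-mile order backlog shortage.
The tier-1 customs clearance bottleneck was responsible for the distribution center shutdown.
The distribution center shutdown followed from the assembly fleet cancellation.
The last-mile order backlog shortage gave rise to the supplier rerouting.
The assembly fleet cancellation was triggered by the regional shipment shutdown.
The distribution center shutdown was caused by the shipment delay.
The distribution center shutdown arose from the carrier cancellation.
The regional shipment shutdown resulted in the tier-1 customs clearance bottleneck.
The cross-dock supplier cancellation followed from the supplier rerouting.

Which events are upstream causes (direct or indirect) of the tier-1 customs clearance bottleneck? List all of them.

the assembly forecast cancellation, the last-mile order backlog shortage, the regional shipment shutdown, the supplier rerouting

Immediate cause of the tier-1 customs clearance bottleneck: the regional shipment shutdown.
Further upstream: the last-mile order backlog shortage, the supplier rerouting, the assembly forecast cancellation.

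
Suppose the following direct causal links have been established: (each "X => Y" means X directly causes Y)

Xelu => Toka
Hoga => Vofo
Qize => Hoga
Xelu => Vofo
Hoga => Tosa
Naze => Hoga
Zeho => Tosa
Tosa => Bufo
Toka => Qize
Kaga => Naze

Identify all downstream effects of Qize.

Bufo, Hoga, Tosa, Vofo

Direct effects: Hoga.
2 steps out: Tosa, Vofo.
3 steps out: Bufo.
Not reachable from it: Zeho, Xelu, Kaga, Toka, Naze.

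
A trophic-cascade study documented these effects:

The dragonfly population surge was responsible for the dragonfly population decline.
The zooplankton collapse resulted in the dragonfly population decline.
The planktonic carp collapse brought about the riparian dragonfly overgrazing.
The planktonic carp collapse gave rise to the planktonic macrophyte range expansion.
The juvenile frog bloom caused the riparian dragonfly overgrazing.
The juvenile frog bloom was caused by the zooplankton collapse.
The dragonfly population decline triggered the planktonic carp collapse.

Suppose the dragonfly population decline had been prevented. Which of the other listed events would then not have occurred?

the planktonic carp collapse, the planktonic macrophyte range expansion

Downstream of the dragonfly population decline: the planktonic carp collapse, the planktonic macrophyte range expansion, the riparian dragonfly overgrazing.
Of those, still caused via another path: the riparian dragonfly overgrazing.
The remainder have no surviving cause.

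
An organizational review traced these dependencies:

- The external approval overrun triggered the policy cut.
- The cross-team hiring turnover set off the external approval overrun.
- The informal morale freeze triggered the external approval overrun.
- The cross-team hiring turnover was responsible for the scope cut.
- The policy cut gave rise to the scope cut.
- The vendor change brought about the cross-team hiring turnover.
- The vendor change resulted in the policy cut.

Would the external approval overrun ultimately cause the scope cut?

Yes

There is a causal chain: the external approval overrun → the policy cut → the scope cut.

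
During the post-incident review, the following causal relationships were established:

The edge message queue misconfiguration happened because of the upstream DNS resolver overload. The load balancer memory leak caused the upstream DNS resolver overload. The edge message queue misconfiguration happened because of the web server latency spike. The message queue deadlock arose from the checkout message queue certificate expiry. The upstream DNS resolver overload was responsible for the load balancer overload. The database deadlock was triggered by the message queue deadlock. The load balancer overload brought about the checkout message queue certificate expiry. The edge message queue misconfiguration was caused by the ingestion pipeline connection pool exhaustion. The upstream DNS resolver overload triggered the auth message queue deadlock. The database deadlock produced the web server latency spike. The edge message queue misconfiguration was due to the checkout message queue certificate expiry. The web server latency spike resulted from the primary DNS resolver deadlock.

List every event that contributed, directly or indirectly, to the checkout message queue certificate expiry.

Immediate cause of the checkout message queue certificate expiry: the load balancer overload.
Further upstream: the load balancer memory leak, the upstream DNS resolver overload.

the load balancer memory leak, the load balancer overload, the upstream DNS resolver overload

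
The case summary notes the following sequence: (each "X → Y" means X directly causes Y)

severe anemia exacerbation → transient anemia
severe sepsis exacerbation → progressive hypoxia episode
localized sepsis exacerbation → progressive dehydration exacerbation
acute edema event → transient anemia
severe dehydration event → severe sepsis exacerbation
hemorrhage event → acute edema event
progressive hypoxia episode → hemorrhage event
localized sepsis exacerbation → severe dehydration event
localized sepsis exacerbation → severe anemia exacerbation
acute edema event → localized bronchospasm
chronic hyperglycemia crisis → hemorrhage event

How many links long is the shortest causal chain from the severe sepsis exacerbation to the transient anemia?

Shortest chain: the severe sepsis exacerbation → the progressive hypoxia episode → the hemorrhage event → the acute edema event → the transient anemia.

4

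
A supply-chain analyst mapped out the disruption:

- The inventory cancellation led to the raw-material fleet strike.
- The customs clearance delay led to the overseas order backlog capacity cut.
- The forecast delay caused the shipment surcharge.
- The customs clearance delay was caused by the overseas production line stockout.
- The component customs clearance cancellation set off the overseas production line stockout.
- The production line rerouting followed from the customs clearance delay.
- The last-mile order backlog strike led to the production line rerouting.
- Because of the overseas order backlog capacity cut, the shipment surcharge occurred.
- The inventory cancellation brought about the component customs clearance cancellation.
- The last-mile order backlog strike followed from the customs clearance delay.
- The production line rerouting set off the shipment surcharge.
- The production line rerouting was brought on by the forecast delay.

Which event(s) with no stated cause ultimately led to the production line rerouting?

Tracing upstream from the production line rerouting: the production line rerouting ← the customs clearance delay ← the overseas production line stockout ← the component customs clearance cancellation ← the inventory cancellation.
A separate upstream branch: the production line rerouting ← the forecast delay.
Each of those chain origins has no stated cause.

the forecast delay, the inventory cancellation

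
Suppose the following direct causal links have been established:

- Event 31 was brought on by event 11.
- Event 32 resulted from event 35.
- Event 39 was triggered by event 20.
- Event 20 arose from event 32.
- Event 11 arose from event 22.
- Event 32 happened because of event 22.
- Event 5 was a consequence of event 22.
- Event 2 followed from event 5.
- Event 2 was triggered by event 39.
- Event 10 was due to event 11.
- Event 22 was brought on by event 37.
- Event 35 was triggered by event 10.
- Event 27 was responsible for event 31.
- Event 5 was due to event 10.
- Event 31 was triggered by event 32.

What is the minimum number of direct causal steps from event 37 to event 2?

Shortest chain: event 37 → event 22 → event 5 → event 2.

3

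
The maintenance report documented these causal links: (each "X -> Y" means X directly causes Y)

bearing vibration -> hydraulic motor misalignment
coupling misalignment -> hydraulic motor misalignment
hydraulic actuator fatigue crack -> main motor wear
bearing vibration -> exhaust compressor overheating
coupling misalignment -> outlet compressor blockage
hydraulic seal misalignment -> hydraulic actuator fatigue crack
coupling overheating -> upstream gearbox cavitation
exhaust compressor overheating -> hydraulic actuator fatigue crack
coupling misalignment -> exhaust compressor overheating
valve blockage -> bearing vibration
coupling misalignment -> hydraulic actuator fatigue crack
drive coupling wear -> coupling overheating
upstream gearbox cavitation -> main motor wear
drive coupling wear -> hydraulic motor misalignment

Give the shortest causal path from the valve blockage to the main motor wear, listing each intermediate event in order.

the valve blockage → the bearing vibration
the bearing vibration → the exhaust compressor overheating
the exhaust compressor overheating → the hydraulic actuator fatigue crack
the hydraulic actuator fatigue crack → the main motor wear
Length: 4 steps.

the valve blockage → the bearing vibration → the exhaust compressor overheating → the hydraulic actuator fatigue crack → the main motor wear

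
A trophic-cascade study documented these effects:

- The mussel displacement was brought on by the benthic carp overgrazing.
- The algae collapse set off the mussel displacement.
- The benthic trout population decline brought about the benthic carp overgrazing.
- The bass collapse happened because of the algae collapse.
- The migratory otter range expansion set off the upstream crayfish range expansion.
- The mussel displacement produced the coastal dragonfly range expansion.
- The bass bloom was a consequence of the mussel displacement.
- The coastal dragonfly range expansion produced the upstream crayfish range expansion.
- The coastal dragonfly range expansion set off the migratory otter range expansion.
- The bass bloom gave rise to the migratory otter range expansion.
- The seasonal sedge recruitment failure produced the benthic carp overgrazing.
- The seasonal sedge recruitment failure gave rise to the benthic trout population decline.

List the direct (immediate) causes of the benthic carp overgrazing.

the benthic trout population decline, the seasonal sedge recruitment failure → the benthic carp overgrazing with nothing further upstream stated.

the benthic trout population decline, the seasonal sedge recruitment failure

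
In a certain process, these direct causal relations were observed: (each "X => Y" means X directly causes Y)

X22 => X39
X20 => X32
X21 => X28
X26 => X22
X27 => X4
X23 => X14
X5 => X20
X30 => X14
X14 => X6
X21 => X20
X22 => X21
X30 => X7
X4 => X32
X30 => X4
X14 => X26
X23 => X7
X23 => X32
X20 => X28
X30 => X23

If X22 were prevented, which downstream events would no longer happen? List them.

Downstream of X22: X39, X21, X20, X28, X32.
Of those, still caused via another path: X20, X28, X32.
The remainder have no surviving cause.

X21, X39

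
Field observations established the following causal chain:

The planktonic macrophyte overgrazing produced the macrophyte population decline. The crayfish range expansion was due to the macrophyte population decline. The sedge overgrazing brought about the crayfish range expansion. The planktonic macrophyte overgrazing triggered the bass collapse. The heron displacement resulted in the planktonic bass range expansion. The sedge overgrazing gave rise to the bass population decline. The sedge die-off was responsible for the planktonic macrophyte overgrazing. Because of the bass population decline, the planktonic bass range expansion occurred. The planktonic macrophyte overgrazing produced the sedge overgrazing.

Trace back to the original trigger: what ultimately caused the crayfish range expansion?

the sedge die-off

Tracing upstream from the crayfish range expansion: the crayfish range expansion ← the macrophyte population decline ← the planktonic macrophyte overgrazing ← the sedge die-off.
The sedge die-off has no stated cause, so it is the root.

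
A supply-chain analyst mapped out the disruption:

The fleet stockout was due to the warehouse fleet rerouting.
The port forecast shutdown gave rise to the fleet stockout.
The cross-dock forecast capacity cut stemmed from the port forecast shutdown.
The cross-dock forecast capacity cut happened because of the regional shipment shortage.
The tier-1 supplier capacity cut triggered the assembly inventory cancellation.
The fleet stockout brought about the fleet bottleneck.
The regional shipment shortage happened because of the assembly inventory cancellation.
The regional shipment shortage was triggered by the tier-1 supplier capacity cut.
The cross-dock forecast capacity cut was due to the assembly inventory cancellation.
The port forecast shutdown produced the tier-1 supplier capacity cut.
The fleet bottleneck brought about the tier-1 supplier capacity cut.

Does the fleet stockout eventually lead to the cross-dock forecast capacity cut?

Yes

There is a causal chain: the fleet stockout → the fleet bottleneck → the tier-1 supplier capacity cut → the assembly inventory cancellation → the cross-dock forecast capacity cut.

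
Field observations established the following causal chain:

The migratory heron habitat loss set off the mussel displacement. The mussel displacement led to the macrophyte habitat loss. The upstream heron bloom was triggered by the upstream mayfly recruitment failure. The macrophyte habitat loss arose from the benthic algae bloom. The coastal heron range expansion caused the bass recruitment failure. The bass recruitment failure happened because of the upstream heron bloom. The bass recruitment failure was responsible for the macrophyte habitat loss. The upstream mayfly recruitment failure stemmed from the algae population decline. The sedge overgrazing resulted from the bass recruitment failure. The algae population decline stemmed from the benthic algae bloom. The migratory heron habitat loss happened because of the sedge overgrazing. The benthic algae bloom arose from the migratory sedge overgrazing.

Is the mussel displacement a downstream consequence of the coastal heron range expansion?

There is a causal chain: the coastal heron range expansion → the bass recruitment failure → the sedge overgrazing → the migratory heron habitat loss → the mussel displacement.

Yes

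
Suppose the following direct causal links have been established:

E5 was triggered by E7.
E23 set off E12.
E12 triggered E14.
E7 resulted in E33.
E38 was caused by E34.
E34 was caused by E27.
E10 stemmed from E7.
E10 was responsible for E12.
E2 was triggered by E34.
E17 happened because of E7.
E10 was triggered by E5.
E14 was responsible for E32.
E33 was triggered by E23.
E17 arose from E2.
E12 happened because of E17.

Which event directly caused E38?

E34

Upstream contributors include E27, but only E34 feeds directly into E38.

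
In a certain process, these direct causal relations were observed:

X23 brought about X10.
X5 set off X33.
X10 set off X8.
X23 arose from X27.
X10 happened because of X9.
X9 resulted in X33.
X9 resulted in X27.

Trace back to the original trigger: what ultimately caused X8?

X9

Tracing upstream from X8: X8 ← X10 ← X9.
X9 has no stated cause, so it is the root.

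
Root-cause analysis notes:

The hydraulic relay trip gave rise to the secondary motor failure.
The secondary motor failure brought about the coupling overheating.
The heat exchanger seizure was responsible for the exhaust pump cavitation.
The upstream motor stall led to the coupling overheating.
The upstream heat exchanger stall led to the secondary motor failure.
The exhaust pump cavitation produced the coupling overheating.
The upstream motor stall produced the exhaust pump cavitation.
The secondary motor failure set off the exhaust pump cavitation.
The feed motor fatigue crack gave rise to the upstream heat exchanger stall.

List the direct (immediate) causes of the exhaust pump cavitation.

the heat exchanger seizure, the secondary motor failure, the upstream motor stall

Upstream contributors include the hydraulic relay trip, the feed motor fatigue crack, the upstream heat exchanger stall, but only the heat exchanger seizure, the secondary motor failure, the upstream motor stall feed directly into the exhaust pump cavitation.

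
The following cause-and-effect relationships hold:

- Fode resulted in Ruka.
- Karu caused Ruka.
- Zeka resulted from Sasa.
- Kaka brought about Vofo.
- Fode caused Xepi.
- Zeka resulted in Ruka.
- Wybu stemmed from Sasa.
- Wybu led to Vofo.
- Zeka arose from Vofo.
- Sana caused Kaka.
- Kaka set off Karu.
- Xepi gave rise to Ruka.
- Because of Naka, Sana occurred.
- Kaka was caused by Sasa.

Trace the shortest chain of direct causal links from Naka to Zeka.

Naka → Sana → Kaka → Vofo → Zeka

Naka → Sana
Sana → Kaka
Kaka → Vofo
Vofo → Zeka
Length: 4 steps.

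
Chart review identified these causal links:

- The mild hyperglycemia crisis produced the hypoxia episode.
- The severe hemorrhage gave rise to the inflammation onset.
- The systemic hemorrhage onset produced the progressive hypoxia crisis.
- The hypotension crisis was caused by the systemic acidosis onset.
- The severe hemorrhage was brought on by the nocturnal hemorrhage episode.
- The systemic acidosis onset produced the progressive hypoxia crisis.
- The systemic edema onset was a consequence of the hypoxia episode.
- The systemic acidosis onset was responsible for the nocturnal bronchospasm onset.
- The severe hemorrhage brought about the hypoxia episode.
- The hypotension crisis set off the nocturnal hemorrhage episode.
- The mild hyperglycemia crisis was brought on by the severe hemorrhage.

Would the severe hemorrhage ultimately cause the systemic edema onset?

There is a causal chain: the severe hemorrhage → the hypoxia episode → the systemic edema onset.

Yes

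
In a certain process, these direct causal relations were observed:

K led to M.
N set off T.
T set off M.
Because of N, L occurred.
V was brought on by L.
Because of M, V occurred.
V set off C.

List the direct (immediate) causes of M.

Upstream contributors include N, but only K, T feed directly into M.

K, T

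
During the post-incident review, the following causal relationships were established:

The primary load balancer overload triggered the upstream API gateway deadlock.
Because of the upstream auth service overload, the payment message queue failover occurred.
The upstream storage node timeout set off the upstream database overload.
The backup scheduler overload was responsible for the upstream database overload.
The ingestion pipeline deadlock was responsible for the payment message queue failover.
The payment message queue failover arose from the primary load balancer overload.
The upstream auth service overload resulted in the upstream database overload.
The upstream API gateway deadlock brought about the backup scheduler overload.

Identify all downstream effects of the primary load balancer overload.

the backup scheduler overload, the payment message queue failover, the upstream API gateway deadlock, the upstream database overload

Direct effects: the upstream API gateway deadlock, the payment message queue failover.
2 steps out: the backup scheduler overload.
3 steps out: the upstream database overload.
Not reachable from it: the upstream auth service overload, the upstream storage node timeout, the ingestion pipeline deadlock.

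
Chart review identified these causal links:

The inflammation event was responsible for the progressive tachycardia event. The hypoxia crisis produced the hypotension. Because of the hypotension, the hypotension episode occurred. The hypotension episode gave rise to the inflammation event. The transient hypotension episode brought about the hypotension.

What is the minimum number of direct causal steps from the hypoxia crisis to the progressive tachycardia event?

Shortest chain: the hypoxia crisis → the hypotension → the hypotension episode → the inflammation event → the progressive tachycardia event.

4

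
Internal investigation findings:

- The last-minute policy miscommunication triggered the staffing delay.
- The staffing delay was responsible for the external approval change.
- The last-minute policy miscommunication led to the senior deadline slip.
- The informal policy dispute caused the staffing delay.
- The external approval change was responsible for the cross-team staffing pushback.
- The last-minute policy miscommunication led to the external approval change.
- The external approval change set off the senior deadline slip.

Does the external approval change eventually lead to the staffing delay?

The external approval change leads to the cross-team staffing pushback, the senior deadline slip; the staffing delay is not among them.

No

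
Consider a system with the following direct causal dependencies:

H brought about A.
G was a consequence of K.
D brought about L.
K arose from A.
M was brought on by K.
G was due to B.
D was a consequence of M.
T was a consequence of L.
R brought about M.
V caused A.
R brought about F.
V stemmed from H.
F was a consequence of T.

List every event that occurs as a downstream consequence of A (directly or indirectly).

Direct effects: K.
2 steps out: M, G.
3 steps out: D.
4 steps out: L.
5 steps out: T.
6 steps out: F.
Not reachable from it: H, B, R, V.

D, F, G, K, L, M, T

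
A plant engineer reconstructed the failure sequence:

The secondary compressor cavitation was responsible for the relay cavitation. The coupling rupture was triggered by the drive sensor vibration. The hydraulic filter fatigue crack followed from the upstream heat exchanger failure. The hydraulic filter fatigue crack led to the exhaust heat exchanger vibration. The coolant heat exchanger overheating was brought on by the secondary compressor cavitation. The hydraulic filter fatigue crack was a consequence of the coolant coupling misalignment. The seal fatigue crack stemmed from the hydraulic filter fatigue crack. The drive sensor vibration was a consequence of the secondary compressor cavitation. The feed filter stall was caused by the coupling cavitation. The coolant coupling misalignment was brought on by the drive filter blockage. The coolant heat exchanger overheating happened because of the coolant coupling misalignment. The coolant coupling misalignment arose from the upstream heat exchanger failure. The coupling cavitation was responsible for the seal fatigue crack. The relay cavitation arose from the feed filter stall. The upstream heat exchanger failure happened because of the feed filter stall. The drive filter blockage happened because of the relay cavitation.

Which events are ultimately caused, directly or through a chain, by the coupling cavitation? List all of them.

the coolant coupling misalignment, the coolant heat exchanger overheating, the drive filter blockage, the exhaust heat exchanger vibration, the feed filter stall, the hydraulic filter fatigue crack, the relay cavitation, the seal fatigue crack, the upstream heat exchanger failure

Direct effects: the feed filter stall, the seal fatigue crack.
2 steps out: the upstream heat exchanger failure, the relay cavitation.
3 steps out: the drive filter blockage, the coolant coupling misalignment, the hydraulic filter fatigue crack.
4 steps out: the coolant heat exchanger overheating, the exhaust heat exchanger vibration.
Not reachable from it: the secondary compressor cavitation, the drive sensor vibration, the coupling rupture.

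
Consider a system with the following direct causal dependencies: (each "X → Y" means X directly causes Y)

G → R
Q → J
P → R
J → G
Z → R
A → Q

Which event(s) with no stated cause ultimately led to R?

Tracing upstream from R: R ← G ← J ← Q ← A.
A separate upstream branch: R ← P.
A separate upstream branch: R ← Z.
Each of those chain origins has no stated cause.

A, P, Z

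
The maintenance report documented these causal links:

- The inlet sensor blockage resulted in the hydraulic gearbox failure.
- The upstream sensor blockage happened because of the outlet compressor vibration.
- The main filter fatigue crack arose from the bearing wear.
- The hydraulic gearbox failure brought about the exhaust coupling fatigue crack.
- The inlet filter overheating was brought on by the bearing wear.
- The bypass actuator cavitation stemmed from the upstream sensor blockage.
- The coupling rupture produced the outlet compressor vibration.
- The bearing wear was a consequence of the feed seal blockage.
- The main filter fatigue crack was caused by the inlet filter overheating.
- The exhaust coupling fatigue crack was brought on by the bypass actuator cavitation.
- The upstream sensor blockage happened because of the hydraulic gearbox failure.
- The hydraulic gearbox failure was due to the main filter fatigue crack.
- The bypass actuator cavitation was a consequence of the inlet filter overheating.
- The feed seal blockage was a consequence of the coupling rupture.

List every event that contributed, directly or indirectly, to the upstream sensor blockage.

the bearing wear, the coupling rupture, the feed seal blockage, the hydraulic gearbox failure, the inlet filter overheating, the inlet sensor blockage, the main filter fatigue crack, the outlet compressor vibration

Immediate causes of the upstream sensor blockage: the outlet compressor vibration, the hydraulic gearbox failure.
Further upstream: the inlet sensor blockage, the coupling rupture, the feed seal blockage, the bearing wear, the inlet filter overheating, the main filter fatigue crack.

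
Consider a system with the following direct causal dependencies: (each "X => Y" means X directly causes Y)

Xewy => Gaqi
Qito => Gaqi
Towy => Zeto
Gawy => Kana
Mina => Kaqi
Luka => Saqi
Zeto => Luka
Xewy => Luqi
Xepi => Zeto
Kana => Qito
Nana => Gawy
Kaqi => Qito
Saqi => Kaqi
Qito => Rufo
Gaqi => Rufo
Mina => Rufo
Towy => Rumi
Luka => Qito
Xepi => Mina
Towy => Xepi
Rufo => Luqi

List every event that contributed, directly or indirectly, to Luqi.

Immediate causes of Luqi: Xewy, Rufo.
Further upstream: Towy, Xepi, Zeto, Mina, Luka, Saqi, Nana, Kaqi, Gawy, Kana, Qito, Gaqi.

Gaqi, Gawy, Kana, Kaqi, Luka, Mina, Nana, Qito, Rufo, Saqi, Towy, Xepi, Xewy, Zeto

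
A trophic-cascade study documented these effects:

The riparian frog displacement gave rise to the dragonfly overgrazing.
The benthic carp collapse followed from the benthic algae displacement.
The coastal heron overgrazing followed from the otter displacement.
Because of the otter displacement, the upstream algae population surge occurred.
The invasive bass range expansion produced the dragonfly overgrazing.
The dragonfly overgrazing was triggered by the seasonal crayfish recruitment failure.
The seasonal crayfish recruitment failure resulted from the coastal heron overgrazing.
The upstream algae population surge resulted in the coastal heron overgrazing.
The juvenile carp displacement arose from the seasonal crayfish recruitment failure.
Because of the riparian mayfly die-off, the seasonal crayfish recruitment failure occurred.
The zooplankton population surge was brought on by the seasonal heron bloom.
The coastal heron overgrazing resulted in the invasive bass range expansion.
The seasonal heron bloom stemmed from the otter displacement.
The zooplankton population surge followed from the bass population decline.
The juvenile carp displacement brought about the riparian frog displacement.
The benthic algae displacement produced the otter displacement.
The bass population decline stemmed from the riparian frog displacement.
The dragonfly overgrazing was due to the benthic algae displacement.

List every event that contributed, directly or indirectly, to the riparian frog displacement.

Immediate cause of the riparian frog displacement: the juvenile carp displacement.
Further upstream: the benthic algae displacement, the otter displacement, the upstream algae population surge, the coastal heron overgrazing, the seasonal crayfish recruitment failure, the riparian mayfly die-off.

the benthic algae displacement, the coastal heron overgrazing, the juvenile carp displacement, the otter displacement, the riparian mayfly die-off, the seasonal crayfish recruitment failure, the upstream algae population surge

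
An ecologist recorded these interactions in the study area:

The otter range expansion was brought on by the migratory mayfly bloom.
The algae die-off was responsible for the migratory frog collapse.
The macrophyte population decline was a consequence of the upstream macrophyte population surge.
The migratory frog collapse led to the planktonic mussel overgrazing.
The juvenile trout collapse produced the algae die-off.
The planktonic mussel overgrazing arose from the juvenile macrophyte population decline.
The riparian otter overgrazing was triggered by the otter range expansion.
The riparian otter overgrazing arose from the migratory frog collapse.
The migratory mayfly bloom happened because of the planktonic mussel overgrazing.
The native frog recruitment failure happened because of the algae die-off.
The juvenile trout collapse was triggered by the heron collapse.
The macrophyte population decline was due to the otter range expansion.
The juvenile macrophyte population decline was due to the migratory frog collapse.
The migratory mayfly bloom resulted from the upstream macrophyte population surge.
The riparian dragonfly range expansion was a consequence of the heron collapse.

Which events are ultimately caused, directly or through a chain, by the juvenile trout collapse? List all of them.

the algae die-off, the juvenile macrophyte population decline, the macrophyte population decline, the migratory frog collapse, the migratory mayfly bloom, the native frog recruitment failure, the otter range expansion, the planktonic mussel overgrazing, the riparian otter overgrazing

Direct effects: the algae die-off.
2 steps out: the migratory frog collapse, the native frog recruitment failure.
3 steps out: the juvenile macrophyte population decline, the planktonic mussel overgrazing, the riparian otter overgrazing.
4 steps out: the migratory mayfly bloom.
5 steps out: the otter range expansion.
6 steps out: the macrophyte population decline.
Not reachable from it: the heron collapse, the riparian dragonfly range expansion, the upstream macrophyte population surge.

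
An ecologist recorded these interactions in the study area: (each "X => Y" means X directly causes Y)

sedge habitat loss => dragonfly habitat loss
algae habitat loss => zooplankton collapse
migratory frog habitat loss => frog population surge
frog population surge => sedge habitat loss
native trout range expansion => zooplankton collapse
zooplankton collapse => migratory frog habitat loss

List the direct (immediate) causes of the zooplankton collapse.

the algae habitat loss, the native trout range expansion → the zooplankton collapse with nothing further upstream stated.

the algae habitat loss, the native trout range expansion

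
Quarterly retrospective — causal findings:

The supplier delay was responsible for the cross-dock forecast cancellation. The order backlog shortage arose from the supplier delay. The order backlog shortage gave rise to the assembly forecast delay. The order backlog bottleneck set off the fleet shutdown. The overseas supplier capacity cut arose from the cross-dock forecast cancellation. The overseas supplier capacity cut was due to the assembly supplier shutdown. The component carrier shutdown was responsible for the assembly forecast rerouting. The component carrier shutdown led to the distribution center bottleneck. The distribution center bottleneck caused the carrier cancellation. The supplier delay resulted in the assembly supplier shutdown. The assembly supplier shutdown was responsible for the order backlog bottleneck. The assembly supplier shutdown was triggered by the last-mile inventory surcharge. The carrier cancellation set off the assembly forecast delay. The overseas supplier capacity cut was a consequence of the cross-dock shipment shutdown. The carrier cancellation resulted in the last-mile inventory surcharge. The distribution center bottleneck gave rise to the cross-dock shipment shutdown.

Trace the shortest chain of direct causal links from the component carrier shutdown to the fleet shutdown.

the component carrier shutdown → the distribution center bottleneck
the distribution center bottleneck → the carrier cancellation
the carrier cancellation → the last-mile inventory surcharge
the last-mile inventory surcharge → the assembly supplier shutdown
the assembly supplier shutdown → the order backlog bottleneck
the order backlog bottleneck → the fleet shutdown
Length: 6 steps.

the component carrier shutdown → the distribution center bottleneck → the carrier cancellation → the last-mile inventory surcharge → the assembly supplier shutdown → the order backlog bottleneck → the fleet shutdown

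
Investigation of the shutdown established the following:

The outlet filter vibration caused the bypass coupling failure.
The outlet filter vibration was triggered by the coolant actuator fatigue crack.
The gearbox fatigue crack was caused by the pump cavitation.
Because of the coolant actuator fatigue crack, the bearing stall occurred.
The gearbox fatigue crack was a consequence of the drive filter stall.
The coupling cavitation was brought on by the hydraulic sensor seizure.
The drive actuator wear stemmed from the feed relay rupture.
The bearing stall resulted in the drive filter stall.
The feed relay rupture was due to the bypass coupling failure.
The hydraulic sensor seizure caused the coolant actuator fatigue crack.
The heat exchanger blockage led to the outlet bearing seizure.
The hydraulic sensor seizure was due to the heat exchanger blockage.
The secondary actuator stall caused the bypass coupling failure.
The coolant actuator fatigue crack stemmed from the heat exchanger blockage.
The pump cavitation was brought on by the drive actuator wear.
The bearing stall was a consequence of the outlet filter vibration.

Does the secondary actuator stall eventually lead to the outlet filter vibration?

The secondary actuator stall leads to the bypass coupling failure, the feed relay rupture, the drive actuator wear, the pump cavitation, the gearbox fatigue crack; the outlet filter vibration is not among them.

No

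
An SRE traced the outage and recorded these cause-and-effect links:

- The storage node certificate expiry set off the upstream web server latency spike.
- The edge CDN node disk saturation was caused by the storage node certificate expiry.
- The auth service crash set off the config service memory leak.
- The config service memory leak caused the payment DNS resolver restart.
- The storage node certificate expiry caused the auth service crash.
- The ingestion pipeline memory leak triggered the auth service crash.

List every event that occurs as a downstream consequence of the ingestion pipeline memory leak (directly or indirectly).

Direct effects: the auth service crash.
2 steps out: the config service memory leak.
3 steps out: the payment DNS resolver restart.
Not reachable from it: the storage node certificate expiry, the edge CDN node disk saturation, the upstream web server latency spike.

the auth service crash, the config service memory leak, the payment DNS resolver restart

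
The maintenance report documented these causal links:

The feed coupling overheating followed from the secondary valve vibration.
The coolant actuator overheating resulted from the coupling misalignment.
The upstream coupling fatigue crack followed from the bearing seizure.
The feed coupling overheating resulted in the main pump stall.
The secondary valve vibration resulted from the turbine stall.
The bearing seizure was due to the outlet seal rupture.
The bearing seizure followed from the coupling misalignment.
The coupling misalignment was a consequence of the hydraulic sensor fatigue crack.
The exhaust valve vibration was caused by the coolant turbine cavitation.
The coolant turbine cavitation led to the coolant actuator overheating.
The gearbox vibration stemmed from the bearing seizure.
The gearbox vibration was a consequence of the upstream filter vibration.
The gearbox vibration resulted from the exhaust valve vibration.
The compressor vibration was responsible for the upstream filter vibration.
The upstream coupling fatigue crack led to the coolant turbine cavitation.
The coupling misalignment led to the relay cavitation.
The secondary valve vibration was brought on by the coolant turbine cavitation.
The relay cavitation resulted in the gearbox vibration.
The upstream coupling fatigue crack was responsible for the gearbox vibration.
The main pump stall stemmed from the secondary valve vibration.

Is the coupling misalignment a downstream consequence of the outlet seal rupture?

The outlet seal rupture leads to the bearing seizure, the upstream coupling fatigue crack, the coolant turbine cavitation, the coolant actuator overheating, the secondary valve vibration, the feed coupling overheating, the exhaust valve vibration, the main pump stall, the gearbox vibration; the coupling misalignment is not among them.

No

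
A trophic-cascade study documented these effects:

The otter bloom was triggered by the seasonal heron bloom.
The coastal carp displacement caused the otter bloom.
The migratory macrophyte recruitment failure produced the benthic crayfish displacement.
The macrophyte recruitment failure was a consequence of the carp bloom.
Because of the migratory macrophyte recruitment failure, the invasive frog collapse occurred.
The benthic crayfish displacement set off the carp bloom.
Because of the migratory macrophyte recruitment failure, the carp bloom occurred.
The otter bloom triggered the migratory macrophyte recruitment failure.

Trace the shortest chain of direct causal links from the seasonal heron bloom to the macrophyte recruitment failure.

the seasonal heron bloom → the otter bloom
the otter bloom → the migratory macrophyte recruitment failure
the migratory macrophyte recruitment failure → the carp bloom
the carp bloom → the macrophyte recruitment failure
Length: 4 steps.

the seasonal heron bloom → the otter bloom → the migratory macrophyte recruitment failure → the carp bloom → the macrophyte recruitment failure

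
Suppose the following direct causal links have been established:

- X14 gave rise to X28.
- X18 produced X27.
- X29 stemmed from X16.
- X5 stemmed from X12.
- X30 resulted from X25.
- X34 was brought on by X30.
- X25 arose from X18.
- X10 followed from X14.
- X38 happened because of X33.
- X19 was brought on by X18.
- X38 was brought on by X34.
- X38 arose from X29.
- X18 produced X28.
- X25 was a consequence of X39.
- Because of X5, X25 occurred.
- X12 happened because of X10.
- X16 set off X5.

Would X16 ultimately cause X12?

X16 leads to X5, X25, X30, X29, X34, X38; X12 is not among them.

No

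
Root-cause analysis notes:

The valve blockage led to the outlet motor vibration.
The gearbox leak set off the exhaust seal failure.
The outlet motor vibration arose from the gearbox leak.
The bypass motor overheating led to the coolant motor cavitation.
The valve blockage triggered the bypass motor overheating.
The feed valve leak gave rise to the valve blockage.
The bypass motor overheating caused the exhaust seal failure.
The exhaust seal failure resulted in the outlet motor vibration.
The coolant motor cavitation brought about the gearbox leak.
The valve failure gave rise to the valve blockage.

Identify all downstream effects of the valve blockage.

the bypass motor overheating, the coolant motor cavitation, the exhaust seal failure, the gearbox leak, the outlet motor vibration

Direct effects: the bypass motor overheating, the outlet motor vibration.
2 steps out: the coolant motor cavitation, the exhaust seal failure.
3 steps out: the gearbox leak.
Not reachable from it: the valve failure, the feed valve leak.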